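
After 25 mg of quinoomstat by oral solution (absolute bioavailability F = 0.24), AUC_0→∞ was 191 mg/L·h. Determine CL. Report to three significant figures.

CL = 0.0314 L/h

CL = F × Dose / AUC_0→∞
   = 0.24 × 25 / 191 = 0.0314136 L/h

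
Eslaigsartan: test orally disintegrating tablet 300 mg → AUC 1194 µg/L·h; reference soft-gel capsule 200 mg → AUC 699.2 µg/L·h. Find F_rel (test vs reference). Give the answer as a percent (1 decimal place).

F_rel = (AUC_test/D_test) / (AUC_ref/D_ref)
      = (1194/300) / (699.2/200)
      = 3.98 / 3.496 = 1.1384 = 113.84%

F_rel = 113.8%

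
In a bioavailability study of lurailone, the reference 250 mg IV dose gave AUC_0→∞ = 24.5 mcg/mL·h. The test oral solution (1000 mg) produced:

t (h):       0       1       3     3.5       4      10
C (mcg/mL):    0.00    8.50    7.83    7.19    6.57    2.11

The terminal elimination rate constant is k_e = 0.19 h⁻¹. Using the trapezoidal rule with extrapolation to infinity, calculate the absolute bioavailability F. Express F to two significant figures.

Trapezoidal AUC_0→10 (oral solution):
  [0→1]: (0.00+8.50)/2 × 1 = 4.25
  [1→3]: (8.50+7.83)/2 × 2 = 16.33
  [3→3.5]: (7.83+7.19)/2 × 0.5 = 3.755
  [3.5→4]: (7.19+6.57)/2 × 0.5 = 3.44
  [4→10]: (6.57+2.11)/2 × 6 = 26.04
  Sum = 53.815 mcg/mL·h
Tail: C_last/k_e = 2.11/0.19 = 11.105
AUC_0→∞ (oral solution) = 53.815 + 11.105 = 64.92 mcg/mL·h
F = (AUC_ev/D_ev)/(AUC_iv/D_iv) = (64.92/1000)/(24.5/250) = 0.06492/0.098 = 0.6624

F = 0.66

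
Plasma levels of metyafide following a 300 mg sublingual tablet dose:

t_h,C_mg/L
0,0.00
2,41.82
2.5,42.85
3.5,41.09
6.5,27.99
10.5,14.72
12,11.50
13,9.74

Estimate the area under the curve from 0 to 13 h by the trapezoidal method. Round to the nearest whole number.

Trapezoidal AUC_0→13:
  [0→2]: (0.00+41.82)/2 × 2 = 41.82
  [2→2.5]: (41.82+42.85)/2 × 0.5 = 21.1675
  [2.5→3.5]: (42.85+41.09)/2 × 1 = 41.97
  [3.5→6.5]: (41.09+27.99)/2 × 3 = 103.62
  [6.5→10.5]: (27.99+14.72)/2 × 4 = 85.42
  [10.5→12]: (14.72+11.50)/2 × 1.5 = 19.665
  [12→13]: (11.50+9.74)/2 × 1 = 10.62
  Sum = 324.2825 mg/L·h

AUC = 324 mg/L·h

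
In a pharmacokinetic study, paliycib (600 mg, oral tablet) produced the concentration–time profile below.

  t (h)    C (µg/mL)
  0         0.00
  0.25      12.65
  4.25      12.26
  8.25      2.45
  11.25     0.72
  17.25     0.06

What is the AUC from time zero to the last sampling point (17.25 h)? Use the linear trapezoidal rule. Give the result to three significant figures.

AUC = 87.9 µg/mL·h

Trapezoidal AUC_0→17.25:
  [0→0.25]: (0.00+12.65)/2 × 0.25 = 1.58125
  [0.25→4.25]: (12.65+12.26)/2 × 4 = 49.82
  [4.25→8.25]: (12.26+2.45)/2 × 4 = 29.42
  [8.25→11.25]: (2.45+0.72)/2 × 3 = 4.755
  [11.25→17.25]: (0.72+0.06)/2 × 6 = 2.34
  Sum = 87.91625 µg/mL·h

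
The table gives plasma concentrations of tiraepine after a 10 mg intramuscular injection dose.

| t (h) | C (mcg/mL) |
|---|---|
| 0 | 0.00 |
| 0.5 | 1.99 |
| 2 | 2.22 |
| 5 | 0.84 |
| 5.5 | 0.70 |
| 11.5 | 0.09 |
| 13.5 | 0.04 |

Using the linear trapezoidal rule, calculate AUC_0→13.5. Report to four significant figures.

Trapezoidal AUC_0→13.5:
  [0→0.5]: (0.00+1.99)/2 × 0.5 = 0.4975
  [0.5→2]: (1.99+2.22)/2 × 1.5 = 3.1575
  [2→5]: (2.22+0.84)/2 × 3 = 4.59
  [5→5.5]: (0.84+0.70)/2 × 0.5 = 0.385
  [5.5→11.5]: (0.70+0.09)/2 × 6 = 2.37
  [11.5→13.5]: (0.09+0.04)/2 × 2 = 0.13
  Sum = 11.13 mcg/mL·h

AUC = 11.13 mcg/mL·h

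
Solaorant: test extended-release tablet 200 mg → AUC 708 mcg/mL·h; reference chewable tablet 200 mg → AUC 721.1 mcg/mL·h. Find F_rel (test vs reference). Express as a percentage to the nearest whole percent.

F_rel = 98%

F_rel = (AUC_test/D_test) / (AUC_ref/D_ref)
      = (708/200) / (721.1/200)
      = 3.54 / 3.6055 = 0.9818 = 98.18%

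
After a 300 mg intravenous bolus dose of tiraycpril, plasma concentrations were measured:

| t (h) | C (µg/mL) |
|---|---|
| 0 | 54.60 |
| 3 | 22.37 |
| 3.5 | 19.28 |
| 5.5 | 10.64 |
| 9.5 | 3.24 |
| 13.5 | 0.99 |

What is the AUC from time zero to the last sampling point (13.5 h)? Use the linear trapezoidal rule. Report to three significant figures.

AUC = 192 µg/mL·h

Trapezoidal AUC_0→13.5:
  [0→3]: (54.60+22.37)/2 × 3 = 115.455
  [3→3.5]: (22.37+19.28)/2 × 0.5 = 10.4125
  [3.5→5.5]: (19.28+10.64)/2 × 2 = 29.92
  [5.5→9.5]: (10.64+3.24)/2 × 4 = 27.76
  [9.5→13.5]: (3.24+0.99)/2 × 4 = 8.46
  Sum = 192.0075 µg/mL·h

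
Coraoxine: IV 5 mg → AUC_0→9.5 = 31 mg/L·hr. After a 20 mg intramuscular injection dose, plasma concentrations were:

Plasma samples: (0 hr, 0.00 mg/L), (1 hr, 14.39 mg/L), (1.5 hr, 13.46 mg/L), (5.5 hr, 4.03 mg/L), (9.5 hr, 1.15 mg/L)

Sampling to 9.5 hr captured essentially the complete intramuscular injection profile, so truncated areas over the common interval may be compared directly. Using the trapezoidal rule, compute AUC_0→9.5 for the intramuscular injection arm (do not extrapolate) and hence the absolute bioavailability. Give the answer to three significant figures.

F = 0.480

Trapezoidal AUC_0→9.5 (intramuscular injection):
  [0→1]: (0.00+14.39)/2 × 1 = 7.195
  [1→1.5]: (14.39+13.46)/2 × 0.5 = 6.9625
  [1.5→5.5]: (13.46+4.03)/2 × 4 = 34.98
  [5.5→9.5]: (4.03+1.15)/2 × 4 = 10.36
  Sum = 59.4975 mg/L·hr
F = (AUC_ev/D_ev)/(AUC_iv/D_iv) = (59.4975/20)/(31/5) = 2.974875/6.2 = 0.4798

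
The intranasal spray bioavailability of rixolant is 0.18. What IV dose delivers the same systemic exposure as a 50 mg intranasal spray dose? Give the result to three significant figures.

Systemic exposure from an extravascular dose = F × D_ev, so the equivalent IV dose is F × D_ev.
D_iv = F × D_ev = 0.18 × 50 = 9 mg

D_iv = 9.00 mg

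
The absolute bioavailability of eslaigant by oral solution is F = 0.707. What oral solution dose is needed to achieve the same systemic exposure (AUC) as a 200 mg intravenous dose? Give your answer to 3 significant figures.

D_oral = 283 mg

For equal systemic exposure: F × D_ev = D_iv
D_ev = D_iv / F = 200 / 0.707 = 282.885 mg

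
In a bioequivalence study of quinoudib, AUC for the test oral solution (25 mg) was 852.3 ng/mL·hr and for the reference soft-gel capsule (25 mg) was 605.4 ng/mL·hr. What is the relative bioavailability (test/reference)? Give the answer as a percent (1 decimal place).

F_rel = 140.8%

F_rel = (AUC_test/D_test) / (AUC_ref/D_ref)
      = (852.3/25) / (605.4/25)
      = 34.092 / 24.216 = 1.4078 = 140.78%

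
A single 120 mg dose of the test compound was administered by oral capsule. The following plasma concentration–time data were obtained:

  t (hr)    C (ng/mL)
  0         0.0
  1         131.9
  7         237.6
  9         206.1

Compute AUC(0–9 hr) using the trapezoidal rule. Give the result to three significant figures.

AUC = 1620 ng/mL·hr

Trapezoidal AUC_0→9:
  [0→1]: (0.0+131.9)/2 × 1 = 65.95
  [1→7]: (131.9+237.6)/2 × 6 = 1108.5
  [7→9]: (237.6+206.1)/2 × 2 = 443.7
  Sum = 1618.15 ng/mL·hr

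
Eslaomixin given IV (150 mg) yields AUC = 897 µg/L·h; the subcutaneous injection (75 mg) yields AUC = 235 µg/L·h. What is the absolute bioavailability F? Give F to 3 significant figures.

F = (AUC_ev / D_ev) / (AUC_iv / D_iv)
  = (235/75) / (897/150)
  = 3.13333 / 5.98 = 0.5240

F = 0.524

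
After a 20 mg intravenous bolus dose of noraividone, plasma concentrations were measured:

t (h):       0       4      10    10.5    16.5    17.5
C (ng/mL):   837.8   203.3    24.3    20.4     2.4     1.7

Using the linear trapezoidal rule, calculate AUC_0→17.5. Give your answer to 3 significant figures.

Trapezoidal AUC_0→17.5:
  [0→4]: (837.8+203.3)/2 × 4 = 2082.2
  [4→10]: (203.3+24.3)/2 × 6 = 682.8
  [10→10.5]: (24.3+20.4)/2 × 0.5 = 11.175
  [10.5→16.5]: (20.4+2.4)/2 × 6 = 68.4
  [16.5→17.5]: (2.4+1.7)/2 × 1 = 2.05
  Sum = 2846.625 ng/mL·h

AUC = 2850 ng/mL·h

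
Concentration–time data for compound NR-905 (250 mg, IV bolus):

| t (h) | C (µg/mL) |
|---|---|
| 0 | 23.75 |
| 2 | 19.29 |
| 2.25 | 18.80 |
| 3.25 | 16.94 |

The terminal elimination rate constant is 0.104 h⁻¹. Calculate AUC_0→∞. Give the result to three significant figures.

AUC = 229 µg/mL·h

Trapezoidal AUC_0→3.25:
  [0→2]: (23.75+19.29)/2 × 2 = 43.04
  [2→2.25]: (19.29+18.80)/2 × 0.25 = 4.76125
  [2.25→3.25]: (18.80+16.94)/2 × 1 = 17.87
  Sum = 65.67125 µg/mL·h
Extrapolated tail: C_last / k_e = 16.94 / 0.104 = 162.885
AUC_0→∞ = 65.67125 + 162.885 = 228.55625 µg/mL·h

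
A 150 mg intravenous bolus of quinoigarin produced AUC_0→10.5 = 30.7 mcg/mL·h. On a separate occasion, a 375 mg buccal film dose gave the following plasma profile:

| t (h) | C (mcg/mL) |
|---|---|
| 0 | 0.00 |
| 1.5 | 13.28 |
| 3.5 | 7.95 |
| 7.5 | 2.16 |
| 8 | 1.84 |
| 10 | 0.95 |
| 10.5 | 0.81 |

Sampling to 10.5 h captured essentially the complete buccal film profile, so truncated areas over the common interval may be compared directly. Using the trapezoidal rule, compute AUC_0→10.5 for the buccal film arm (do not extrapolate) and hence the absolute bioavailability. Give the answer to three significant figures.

F = 0.725

Trapezoidal AUC_0→10.5 (buccal film):
  [0→1.5]: (0.00+13.28)/2 × 1.5 = 9.96
  [1.5→3.5]: (13.28+7.95)/2 × 2 = 21.23
  [3.5→7.5]: (7.95+2.16)/2 × 4 = 20.22
  [7.5→8]: (2.16+1.84)/2 × 0.5 = 1.0
  [8→10]: (1.84+0.95)/2 × 2 = 2.79
  [10→10.5]: (0.95+0.81)/2 × 0.5 = 0.44
  Sum = 55.64 mcg/mL·h
F = (AUC_ev/D_ev)/(AUC_iv/D_iv) = (55.64/375)/(30.7/150) = 0.148373/0.204667 = 0.7249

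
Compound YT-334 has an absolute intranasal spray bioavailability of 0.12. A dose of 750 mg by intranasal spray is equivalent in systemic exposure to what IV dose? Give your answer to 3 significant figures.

D_iv = 90.0 mg

Systemic exposure from an extravascular dose = F × D_ev, so the equivalent IV dose is F × D_ev.
D_iv = F × D_ev = 0.12 × 750 = 90 mg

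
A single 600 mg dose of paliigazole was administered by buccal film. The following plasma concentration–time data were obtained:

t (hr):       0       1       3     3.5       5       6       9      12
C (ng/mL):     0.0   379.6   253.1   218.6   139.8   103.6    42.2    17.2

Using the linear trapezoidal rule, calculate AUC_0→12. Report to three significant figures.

AUC = 1640 ng/mL·hr

Trapezoidal AUC_0→12:
  [0→1]: (0.0+379.6)/2 × 1 = 189.8
  [1→3]: (379.6+253.1)/2 × 2 = 632.7
  [3→3.5]: (253.1+218.6)/2 × 0.5 = 117.925
  [3.5→5]: (218.6+139.8)/2 × 1.5 = 268.8
  [5→6]: (139.8+103.6)/2 × 1 = 121.7
  [6→9]: (103.6+42.2)/2 × 3 = 218.7
  [9→12]: (42.2+17.2)/2 × 3 = 89.1
  Sum = 1638.725 ng/mL·hr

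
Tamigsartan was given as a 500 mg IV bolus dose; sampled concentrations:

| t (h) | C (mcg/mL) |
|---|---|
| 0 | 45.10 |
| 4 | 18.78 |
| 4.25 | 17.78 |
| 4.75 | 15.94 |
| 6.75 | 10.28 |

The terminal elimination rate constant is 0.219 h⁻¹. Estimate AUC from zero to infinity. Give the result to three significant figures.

AUC = 214 mcg/mL·h

Trapezoidal AUC_0→6.75:
  [0→4]: (45.10+18.78)/2 × 4 = 127.76
  [4→4.25]: (18.78+17.78)/2 × 0.25 = 4.57
  [4.25→4.75]: (17.78+15.94)/2 × 0.5 = 8.43
  [4.75→6.75]: (15.94+10.28)/2 × 2 = 26.22
  Sum = 166.98 mcg/mL·h
Extrapolated tail: C_last / k_e = 10.28 / 0.219 = 46.941
AUC_0→∞ = 166.98 + 46.941 = 213.921 mcg/mL·h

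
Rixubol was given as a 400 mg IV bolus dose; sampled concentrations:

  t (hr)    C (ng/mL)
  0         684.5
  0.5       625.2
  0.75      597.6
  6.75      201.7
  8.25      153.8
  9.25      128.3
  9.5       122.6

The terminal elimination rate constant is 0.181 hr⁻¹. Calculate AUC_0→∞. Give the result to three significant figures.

AUC = 3990 ng/mL·hr

Trapezoidal AUC_0→9.5:
  [0→0.5]: (684.5+625.2)/2 × 0.5 = 327.425
  [0.5→0.75]: (625.2+597.6)/2 × 0.25 = 152.85
  [0.75→6.75]: (597.6+201.7)/2 × 6 = 2397.9
  [6.75→8.25]: (201.7+153.8)/2 × 1.5 = 266.625
  [8.25→9.25]: (153.8+128.3)/2 × 1 = 141.05
  [9.25→9.5]: (128.3+122.6)/2 × 0.25 = 31.3625
  Sum = 3317.2125 ng/mL·hr
Extrapolated tail: C_last / k_e = 122.6 / 0.181 = 677.348
AUC_0→∞ = 3317.2125 + 677.348 = 3994.5605 ng/mL·hr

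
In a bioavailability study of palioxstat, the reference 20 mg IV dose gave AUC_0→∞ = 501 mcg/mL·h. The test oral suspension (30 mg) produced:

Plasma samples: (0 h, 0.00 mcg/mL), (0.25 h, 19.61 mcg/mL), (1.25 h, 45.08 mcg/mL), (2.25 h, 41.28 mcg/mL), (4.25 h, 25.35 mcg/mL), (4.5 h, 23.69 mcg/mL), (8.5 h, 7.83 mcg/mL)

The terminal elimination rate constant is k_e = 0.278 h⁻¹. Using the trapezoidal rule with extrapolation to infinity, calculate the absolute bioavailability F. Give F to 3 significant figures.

Trapezoidal AUC_0→8.5 (oral suspension):
  [0→0.25]: (0.00+19.61)/2 × 0.25 = 2.45125
  [0.25→1.25]: (19.61+45.08)/2 × 1 = 32.345
  [1.25→2.25]: (45.08+41.28)/2 × 1 = 43.18
  [2.25→4.25]: (41.28+25.35)/2 × 2 = 66.63
  [4.25→4.5]: (25.35+23.69)/2 × 0.25 = 6.13
  [4.5→8.5]: (23.69+7.83)/2 × 4 = 63.04
  Sum = 213.77625 mcg/mL·h
Tail: C_last/k_e = 7.83/0.278 = 28.165
AUC_0→∞ (oral suspension) = 213.77625 + 28.165 = 241.94125 mcg/mL·h
F = (AUC_ev/D_ev)/(AUC_iv/D_iv) = (241.94125/30)/(501/20) = 8.06471/25.05 = 0.3219

F = 0.322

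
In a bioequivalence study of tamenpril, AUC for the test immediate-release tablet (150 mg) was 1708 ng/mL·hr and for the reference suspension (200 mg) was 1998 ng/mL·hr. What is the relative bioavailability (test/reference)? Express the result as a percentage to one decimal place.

F_rel = (AUC_test/D_test) / (AUC_ref/D_ref)
      = (1708/150) / (1998/200)
      = 11.3867 / 9.99 = 1.1398 = 113.98%

F_rel = 114.0%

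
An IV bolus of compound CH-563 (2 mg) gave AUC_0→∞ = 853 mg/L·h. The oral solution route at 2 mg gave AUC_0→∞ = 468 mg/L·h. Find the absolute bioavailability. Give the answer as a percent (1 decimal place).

F = 54.9%

F = (AUC_ev / D_ev) / (AUC_iv / D_iv)
  = (468/2) / (853/2)
  = 234 / 426.5 = 0.5487
  = 54.87%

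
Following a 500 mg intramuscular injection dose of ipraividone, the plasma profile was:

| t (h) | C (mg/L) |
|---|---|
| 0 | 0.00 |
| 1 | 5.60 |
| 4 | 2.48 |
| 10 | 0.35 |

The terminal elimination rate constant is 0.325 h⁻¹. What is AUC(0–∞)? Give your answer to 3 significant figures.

AUC = 24.5 mg/L·h

Trapezoidal AUC_0→10:
  [0→1]: (0.00+5.60)/2 × 1 = 2.8
  [1→4]: (5.60+2.48)/2 × 3 = 12.12
  [4→10]: (2.48+0.35)/2 × 6 = 8.49
  Sum = 23.41 mg/L·h
Extrapolated tail: C_last / k_e = 0.35 / 0.325 = 1.077
AUC_0→∞ = 23.41 + 1.077 = 24.487 mg/L·h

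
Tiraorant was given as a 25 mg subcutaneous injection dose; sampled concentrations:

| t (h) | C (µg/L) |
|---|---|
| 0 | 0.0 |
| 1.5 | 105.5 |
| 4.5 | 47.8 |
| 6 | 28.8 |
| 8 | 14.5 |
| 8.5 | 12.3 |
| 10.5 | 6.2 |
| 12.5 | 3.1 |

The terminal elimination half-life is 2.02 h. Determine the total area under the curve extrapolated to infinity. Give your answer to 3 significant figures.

AUC = 453 µg/L·h

Trapezoidal AUC_0→12.5:
  [0→1.5]: (0.0+105.5)/2 × 1.5 = 79.125
  [1.5→4.5]: (105.5+47.8)/2 × 3 = 229.95
  [4.5→6]: (47.8+28.8)/2 × 1.5 = 57.45
  [6→8]: (28.8+14.5)/2 × 2 = 43.3
  [8→8.5]: (14.5+12.3)/2 × 0.5 = 6.7
  [8.5→10.5]: (12.3+6.2)/2 × 2 = 18.5
  [10.5→12.5]: (6.2+3.1)/2 × 2 = 9.3
  Sum = 444.325 µg/L·h
k_e = ln2 / t½ = 0.693147 / 2.02 = 0.3431 h^-1
Extrapolated tail: C_last / k_e = 3.1 / 0.3431 = 9.035
AUC_0→∞ = 444.325 + 9.035 = 453.36 µg/L·h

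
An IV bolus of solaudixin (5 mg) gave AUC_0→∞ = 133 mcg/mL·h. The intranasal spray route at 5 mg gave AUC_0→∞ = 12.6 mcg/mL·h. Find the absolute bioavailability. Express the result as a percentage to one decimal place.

F = (AUC_ev / D_ev) / (AUC_iv / D_iv)
  = (12.6/5) / (133/5)
  = 2.52 / 26.6 = 0.0947
  = 9.47%

F = 9.5%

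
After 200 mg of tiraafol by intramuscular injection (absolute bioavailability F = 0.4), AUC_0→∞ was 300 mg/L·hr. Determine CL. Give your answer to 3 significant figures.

CL = 0.267 L/hr

CL = F × Dose / AUC_0→∞
   = 0.4 × 200 / 300 = 0.266667 L/hr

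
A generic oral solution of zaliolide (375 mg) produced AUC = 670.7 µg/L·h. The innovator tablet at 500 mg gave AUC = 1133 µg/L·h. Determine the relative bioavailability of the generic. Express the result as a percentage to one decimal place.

F_rel = 78.9%

F_rel = (AUC_test/D_test) / (AUC_ref/D_ref)
      = (670.7/375) / (1133/500)
      = 1.78853 / 2.266 = 0.7893 = 78.93%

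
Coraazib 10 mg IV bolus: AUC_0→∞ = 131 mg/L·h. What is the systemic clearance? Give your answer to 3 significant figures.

CL = Dose_iv / AUC_0→∞
   = 10 / 131 = 0.0763359 L/h

CL = 0.0763 L/h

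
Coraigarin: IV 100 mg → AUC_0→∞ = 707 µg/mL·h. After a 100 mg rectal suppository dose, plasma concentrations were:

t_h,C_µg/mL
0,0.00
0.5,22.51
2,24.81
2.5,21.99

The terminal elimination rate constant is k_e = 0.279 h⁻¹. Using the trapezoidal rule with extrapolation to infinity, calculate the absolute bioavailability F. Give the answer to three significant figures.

F = 0.186

Trapezoidal AUC_0→2.5 (rectal suppository):
  [0→0.5]: (0.00+22.51)/2 × 0.5 = 5.6275
  [0.5→2]: (22.51+24.81)/2 × 1.5 = 35.49
  [2→2.5]: (24.81+21.99)/2 × 0.5 = 11.7
  Sum = 52.8175 µg/mL·h
Tail: C_last/k_e = 21.99/0.279 = 78.817
AUC_0→∞ (rectal suppository) = 52.8175 + 78.817 = 131.6345 µg/mL·h
F = (AUC_ev/D_ev)/(AUC_iv/D_iv) = (131.6345/100)/(707/100) = 1.316345/7.07 = 0.1862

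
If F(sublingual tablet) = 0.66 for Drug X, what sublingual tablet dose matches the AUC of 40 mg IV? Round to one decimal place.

D_sublingual = 60.6 mg

For equal systemic exposure: F × D_ev = D_iv
D_ev = D_iv / F = 40 / 0.66 = 60.6061 mg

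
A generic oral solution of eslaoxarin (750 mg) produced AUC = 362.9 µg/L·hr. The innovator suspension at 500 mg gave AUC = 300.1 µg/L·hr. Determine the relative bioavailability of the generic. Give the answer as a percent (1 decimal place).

F_rel = (AUC_test/D_test) / (AUC_ref/D_ref)
      = (362.9/750) / (300.1/500)
      = 0.483867 / 0.6002 = 0.8062 = 80.62%

F_rel = 80.6%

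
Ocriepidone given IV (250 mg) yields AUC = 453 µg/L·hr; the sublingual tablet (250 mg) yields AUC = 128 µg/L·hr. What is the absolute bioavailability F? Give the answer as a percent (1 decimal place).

F = (AUC_ev / D_ev) / (AUC_iv / D_iv)
  = (128/250) / (453/250)
  = 0.512 / 1.812 = 0.2826
  = 28.26%

F = 28.3%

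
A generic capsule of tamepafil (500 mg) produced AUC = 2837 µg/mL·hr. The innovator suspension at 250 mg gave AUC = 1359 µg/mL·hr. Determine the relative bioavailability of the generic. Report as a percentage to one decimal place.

F_rel = 104.4%

F_rel = (AUC_test/D_test) / (AUC_ref/D_ref)
      = (2837/500) / (1359/250)
      = 5.674 / 5.436 = 1.0438 = 104.38%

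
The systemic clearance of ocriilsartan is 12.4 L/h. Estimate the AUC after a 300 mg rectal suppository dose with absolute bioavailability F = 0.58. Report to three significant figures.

AUC = 14.0 mg/L·h

AUC_0→∞ = F × Dose / CL
        = 0.58 × 300 / 12.4 = 14.0323 mg/L·h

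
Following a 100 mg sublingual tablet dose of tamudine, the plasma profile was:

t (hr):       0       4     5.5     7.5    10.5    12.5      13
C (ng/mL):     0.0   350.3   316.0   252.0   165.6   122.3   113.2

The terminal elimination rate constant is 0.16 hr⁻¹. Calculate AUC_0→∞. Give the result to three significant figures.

AUC = 3450 ng/mL·hr

Trapezoidal AUC_0→13:
  [0→4]: (0.0+350.3)/2 × 4 = 700.6
  [4→5.5]: (350.3+316.0)/2 × 1.5 = 499.725
  [5.5→7.5]: (316.0+252.0)/2 × 2 = 568.0
  [7.5→10.5]: (252.0+165.6)/2 × 3 = 626.4
  [10.5→12.5]: (165.6+122.3)/2 × 2 = 287.9
  [12.5→13]: (122.3+113.2)/2 × 0.5 = 58.875
  Sum = 2741.5 ng/mL·hr
Extrapolated tail: C_last / k_e = 113.2 / 0.16 = 707.500
AUC_0→∞ = 2741.5 + 707.500 = 3449.0 ng/mL·hr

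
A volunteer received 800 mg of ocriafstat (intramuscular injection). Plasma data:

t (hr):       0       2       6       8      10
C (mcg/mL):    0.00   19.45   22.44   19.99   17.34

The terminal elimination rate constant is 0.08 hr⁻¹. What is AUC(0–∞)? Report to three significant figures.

AUC = 400 mcg/mL·hr

Trapezoidal AUC_0→10:
  [0→2]: (0.00+19.45)/2 × 2 = 19.45
  [2→6]: (19.45+22.44)/2 × 4 = 83.78
  [6→8]: (22.44+19.99)/2 × 2 = 42.43
  [8→10]: (19.99+17.34)/2 × 2 = 37.33
  Sum = 182.99 mcg/mL·hr
Extrapolated tail: C_last / k_e = 17.34 / 0.08 = 216.750
AUC_0→∞ = 182.99 + 216.750 = 399.74 mcg/mL·hr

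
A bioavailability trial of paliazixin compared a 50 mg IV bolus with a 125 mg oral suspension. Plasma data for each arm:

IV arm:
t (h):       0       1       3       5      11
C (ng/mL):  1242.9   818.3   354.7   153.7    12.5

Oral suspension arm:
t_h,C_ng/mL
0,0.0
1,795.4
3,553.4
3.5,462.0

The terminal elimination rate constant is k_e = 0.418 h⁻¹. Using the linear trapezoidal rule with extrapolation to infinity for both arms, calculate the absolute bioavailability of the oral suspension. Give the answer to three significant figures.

F = 0.383

Trapezoidal AUC_0→11 (IV):
  [0→1]: (1242.9+818.3)/2 × 1 = 1030.6
  [1→3]: (818.3+354.7)/2 × 2 = 1173.0
  [3→5]: (354.7+153.7)/2 × 2 = 508.4
  [5→11]: (153.7+12.5)/2 × 6 = 498.6
  Sum = 3210.6 ng/mL·h
IV tail: 12.5/0.418 = 29.904; AUC_iv,0→∞ = 3210.6 + 29.904 = 3240.504 ng/mL·h
Trapezoidal AUC_0→3.5 (oral suspension):
  [0→1]: (0.0+795.4)/2 × 1 = 397.7
  [1→3]: (795.4+553.4)/2 × 2 = 1348.8
  [3→3.5]: (553.4+462.0)/2 × 0.5 = 253.85
  Sum = 2000.35 ng/mL·h
oral suspension tail: 462.0/0.418 = 1105.263; AUC_ev,0→∞ = 2000.35 + 1105.263 = 3105.613 ng/mL·h
F = (AUC_ev/D_ev)/(AUC_iv/D_iv) = (3105.613/125)/(3240.504/50) = 24.844904/64.81008 = 0.3833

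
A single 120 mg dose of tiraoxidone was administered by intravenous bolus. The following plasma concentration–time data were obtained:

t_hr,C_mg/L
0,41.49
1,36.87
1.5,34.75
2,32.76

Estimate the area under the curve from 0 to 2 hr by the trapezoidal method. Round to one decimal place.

Trapezoidal AUC_0→2:
  [0→1]: (41.49+36.87)/2 × 1 = 39.18
  [1→1.5]: (36.87+34.75)/2 × 0.5 = 17.905
  [1.5→2]: (34.75+32.76)/2 × 0.5 = 16.8775
  Sum = 73.9625 mg/L·hr

AUC = 74.0 mg/L·hr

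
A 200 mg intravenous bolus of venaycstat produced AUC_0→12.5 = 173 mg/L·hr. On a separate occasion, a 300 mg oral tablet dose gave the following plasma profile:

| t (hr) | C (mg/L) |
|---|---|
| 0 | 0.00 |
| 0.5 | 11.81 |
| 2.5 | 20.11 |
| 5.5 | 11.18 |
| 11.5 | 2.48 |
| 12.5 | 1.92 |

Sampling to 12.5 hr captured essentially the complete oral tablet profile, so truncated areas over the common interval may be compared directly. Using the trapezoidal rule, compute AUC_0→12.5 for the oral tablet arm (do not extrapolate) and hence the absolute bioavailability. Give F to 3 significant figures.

F = 0.482

Trapezoidal AUC_0→12.5 (oral tablet):
  [0→0.5]: (0.00+11.81)/2 × 0.5 = 2.9525
  [0.5→2.5]: (11.81+20.11)/2 × 2 = 31.92
  [2.5→5.5]: (20.11+11.18)/2 × 3 = 46.935
  [5.5→11.5]: (11.18+2.48)/2 × 6 = 40.98
  [11.5→12.5]: (2.48+1.92)/2 × 1 = 2.2
  Sum = 124.9875 mg/L·hr
F = (AUC_ev/D_ev)/(AUC_iv/D_iv) = (124.9875/300)/(173/200) = 0.416625/0.865 = 0.4816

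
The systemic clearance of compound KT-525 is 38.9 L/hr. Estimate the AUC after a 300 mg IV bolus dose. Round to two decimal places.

AUC_0→∞ = Dose_iv / CL
        = 300 / 38.9 = 7.71208 mg/L·hr

AUC = 7.71 mg/L·hr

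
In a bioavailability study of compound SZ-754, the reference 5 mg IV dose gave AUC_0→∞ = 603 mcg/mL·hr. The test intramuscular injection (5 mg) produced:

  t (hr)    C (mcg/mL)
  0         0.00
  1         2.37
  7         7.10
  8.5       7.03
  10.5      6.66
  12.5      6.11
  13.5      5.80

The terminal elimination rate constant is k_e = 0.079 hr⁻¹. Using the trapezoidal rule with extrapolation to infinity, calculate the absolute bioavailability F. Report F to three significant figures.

F = 0.242

Trapezoidal AUC_0→13.5 (intramuscular injection):
  [0→1]: (0.00+2.37)/2 × 1 = 1.185
  [1→7]: (2.37+7.10)/2 × 6 = 28.41
  [7→8.5]: (7.10+7.03)/2 × 1.5 = 10.5975
  [8.5→10.5]: (7.03+6.66)/2 × 2 = 13.69
  [10.5→12.5]: (6.66+6.11)/2 × 2 = 12.77
  [12.5→13.5]: (6.11+5.80)/2 × 1 = 5.955
  Sum = 72.6075 mcg/mL·hr
Tail: C_last/k_e = 5.80/0.079 = 73.418
AUC_0→∞ (intramuscular injection) = 72.6075 + 73.418 = 146.0255 mcg/mL·hr
F = (AUC_ev/D_ev)/(AUC_iv/D_iv) = (146.0255/5)/(603/5) = 29.2051/120.6 = 0.2422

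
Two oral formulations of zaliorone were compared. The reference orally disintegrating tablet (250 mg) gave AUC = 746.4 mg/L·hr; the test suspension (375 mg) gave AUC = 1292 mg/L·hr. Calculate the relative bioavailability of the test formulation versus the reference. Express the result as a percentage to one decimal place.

F_rel = 115.4%

F_rel = (AUC_test/D_test) / (AUC_ref/D_ref)
      = (1292/375) / (746.4/250)
      = 3.44533 / 2.9856 = 1.1540 = 115.40%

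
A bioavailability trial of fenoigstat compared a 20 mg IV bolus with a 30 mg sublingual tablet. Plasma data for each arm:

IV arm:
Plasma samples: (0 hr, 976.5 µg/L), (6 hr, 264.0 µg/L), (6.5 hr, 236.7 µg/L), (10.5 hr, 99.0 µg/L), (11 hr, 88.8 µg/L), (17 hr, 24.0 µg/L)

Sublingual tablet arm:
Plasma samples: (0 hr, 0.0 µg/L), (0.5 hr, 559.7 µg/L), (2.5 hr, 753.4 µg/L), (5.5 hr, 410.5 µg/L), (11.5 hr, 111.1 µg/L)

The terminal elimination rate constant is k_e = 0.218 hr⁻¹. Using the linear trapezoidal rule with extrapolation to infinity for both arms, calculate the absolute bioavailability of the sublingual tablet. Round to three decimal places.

F = 0.701

Trapezoidal AUC_0→17 (IV):
  [0→6]: (976.5+264.0)/2 × 6 = 3721.5
  [6→6.5]: (264.0+236.7)/2 × 0.5 = 125.175
  [6.5→10.5]: (236.7+99.0)/2 × 4 = 671.4
  [10.5→11]: (99.0+88.8)/2 × 0.5 = 46.95
  [11→17]: (88.8+24.0)/2 × 6 = 338.4
  Sum = 4903.425 µg/L·hr
IV tail: 24.0/0.218 = 110.092; AUC_iv,0→∞ = 4903.425 + 110.092 = 5013.517 µg/L·hr
Trapezoidal AUC_0→11.5 (sublingual tablet):
  [0→0.5]: (0.0+559.7)/2 × 0.5 = 139.925
  [0.5→2.5]: (559.7+753.4)/2 × 2 = 1313.1
  [2.5→5.5]: (753.4+410.5)/2 × 3 = 1745.85
  [5.5→11.5]: (410.5+111.1)/2 × 6 = 1564.8
  Sum = 4763.675 µg/L·hr
sublingual tablet tail: 111.1/0.218 = 509.633; AUC_ev,0→∞ = 4763.675 + 509.633 = 5273.308 µg/L·hr
F = (AUC_ev/D_ev)/(AUC_iv/D_iv) = (5273.308/30)/(5013.517/20) = 175.777/250.67585 = 0.7012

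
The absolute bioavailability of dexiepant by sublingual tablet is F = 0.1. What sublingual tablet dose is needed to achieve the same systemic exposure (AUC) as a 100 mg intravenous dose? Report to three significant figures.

For equal systemic exposure: F × D_ev = D_iv
D_ev = D_iv / F = 100 / 0.1 = 1000 mg

D_sublingual = 1000 mg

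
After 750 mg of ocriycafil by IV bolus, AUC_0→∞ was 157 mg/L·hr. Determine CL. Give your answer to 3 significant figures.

CL = Dose_iv / AUC_0→∞
   = 750 / 157 = 4.77707 L/hr

CL = 4.78 L/hr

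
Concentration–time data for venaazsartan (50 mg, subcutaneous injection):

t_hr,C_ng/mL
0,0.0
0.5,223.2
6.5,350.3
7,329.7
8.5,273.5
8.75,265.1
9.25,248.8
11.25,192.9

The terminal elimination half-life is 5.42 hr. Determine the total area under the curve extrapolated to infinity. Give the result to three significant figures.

Trapezoidal AUC_0→11.25:
  [0→0.5]: (0.0+223.2)/2 × 0.5 = 55.8
  [0.5→6.5]: (223.2+350.3)/2 × 6 = 1720.5
  [6.5→7]: (350.3+329.7)/2 × 0.5 = 170.0
  [7→8.5]: (329.7+273.5)/2 × 1.5 = 452.4
  [8.5→8.75]: (273.5+265.1)/2 × 0.25 = 67.325
  [8.75→9.25]: (265.1+248.8)/2 × 0.5 = 128.475
  [9.25→11.25]: (248.8+192.9)/2 × 2 = 441.7
  Sum = 3036.2 ng/mL·hr
k_e = ln2 / t½ = 0.693147 / 5.42 = 0.1279 hr^-1
Extrapolated tail: C_last / k_e = 192.9 / 0.1279 = 1508.210
AUC_0→∞ = 3036.2 + 1508.210 = 4544.41 ng/mL·hr

AUC = 4540 ng/mL·hr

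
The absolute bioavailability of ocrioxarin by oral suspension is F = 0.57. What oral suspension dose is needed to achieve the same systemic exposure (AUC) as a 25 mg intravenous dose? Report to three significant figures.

For equal systemic exposure: F × D_ev = D_iv
D_ev = D_iv / F = 25 / 0.57 = 43.8596 mg

D_oral = 43.9 mg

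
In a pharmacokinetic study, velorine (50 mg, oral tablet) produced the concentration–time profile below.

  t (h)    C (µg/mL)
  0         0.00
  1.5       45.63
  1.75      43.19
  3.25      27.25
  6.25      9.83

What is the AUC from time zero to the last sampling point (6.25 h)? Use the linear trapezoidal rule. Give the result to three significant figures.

AUC = 154 µg/mL·h

Trapezoidal AUC_0→6.25:
  [0→1.5]: (0.00+45.63)/2 × 1.5 = 34.2225
  [1.5→1.75]: (45.63+43.19)/2 × 0.25 = 11.1025
  [1.75→3.25]: (43.19+27.25)/2 × 1.5 = 52.83
  [3.25→6.25]: (27.25+9.83)/2 × 3 = 55.62
  Sum = 153.775 µg/mL·h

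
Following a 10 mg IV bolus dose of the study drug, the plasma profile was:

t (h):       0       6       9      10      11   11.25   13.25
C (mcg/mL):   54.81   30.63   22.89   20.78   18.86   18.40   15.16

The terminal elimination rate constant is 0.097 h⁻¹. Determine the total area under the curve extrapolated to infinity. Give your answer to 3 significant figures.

AUC = 573 mcg/mL·h

Trapezoidal AUC_0→13.25:
  [0→6]: (54.81+30.63)/2 × 6 = 256.32
  [6→9]: (30.63+22.89)/2 × 3 = 80.28
  [9→10]: (22.89+20.78)/2 × 1 = 21.835
  [10→11]: (20.78+18.86)/2 × 1 = 19.82
  [11→11.25]: (18.86+18.40)/2 × 0.25 = 4.6575
  [11.25→13.25]: (18.40+15.16)/2 × 2 = 33.56
  Sum = 416.4725 mcg/mL·h
Extrapolated tail: C_last / k_e = 15.16 / 0.097 = 156.289
AUC_0→∞ = 416.4725 + 156.289 = 572.7615 mcg/mL·h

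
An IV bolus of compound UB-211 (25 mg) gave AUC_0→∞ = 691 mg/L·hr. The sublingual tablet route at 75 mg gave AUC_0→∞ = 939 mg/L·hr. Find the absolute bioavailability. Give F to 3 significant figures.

F = 0.453

F = (AUC_ev / D_ev) / (AUC_iv / D_iv)
  = (939/75) / (691/25)
  = 12.52 / 27.64 = 0.4530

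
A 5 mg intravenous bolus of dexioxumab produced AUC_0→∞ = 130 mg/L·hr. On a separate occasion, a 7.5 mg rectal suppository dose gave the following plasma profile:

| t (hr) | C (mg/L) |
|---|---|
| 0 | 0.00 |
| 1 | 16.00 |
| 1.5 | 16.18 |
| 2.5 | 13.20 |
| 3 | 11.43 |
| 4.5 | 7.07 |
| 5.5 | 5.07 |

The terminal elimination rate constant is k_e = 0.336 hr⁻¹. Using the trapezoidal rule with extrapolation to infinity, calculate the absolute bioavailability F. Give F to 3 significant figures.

Trapezoidal AUC_0→5.5 (rectal suppository):
  [0→1]: (0.00+16.00)/2 × 1 = 8.0
  [1→1.5]: (16.00+16.18)/2 × 0.5 = 8.045
  [1.5→2.5]: (16.18+13.20)/2 × 1 = 14.69
  [2.5→3]: (13.20+11.43)/2 × 0.5 = 6.1575
  [3→4.5]: (11.43+7.07)/2 × 1.5 = 13.875
  [4.5→5.5]: (7.07+5.07)/2 × 1 = 6.07
  Sum = 56.8375 mg/L·hr
Tail: C_last/k_e = 5.07/0.336 = 15.089
AUC_0→∞ (rectal suppository) = 56.8375 + 15.089 = 71.9265 mg/L·hr
F = (AUC_ev/D_ev)/(AUC_iv/D_iv) = (71.9265/7.5)/(130/5) = 9.5902/26 = 0.3689

F = 0.369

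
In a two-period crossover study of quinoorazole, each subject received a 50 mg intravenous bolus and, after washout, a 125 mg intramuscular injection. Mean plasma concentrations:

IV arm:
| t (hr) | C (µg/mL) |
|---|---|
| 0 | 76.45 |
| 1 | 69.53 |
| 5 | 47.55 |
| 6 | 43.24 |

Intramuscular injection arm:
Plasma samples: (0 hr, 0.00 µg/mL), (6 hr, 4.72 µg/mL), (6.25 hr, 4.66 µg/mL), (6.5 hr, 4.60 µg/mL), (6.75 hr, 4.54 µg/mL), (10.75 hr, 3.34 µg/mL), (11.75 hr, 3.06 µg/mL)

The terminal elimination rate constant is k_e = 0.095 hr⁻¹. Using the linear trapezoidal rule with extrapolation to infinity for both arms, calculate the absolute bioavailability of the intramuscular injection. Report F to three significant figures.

Trapezoidal AUC_0→6 (IV):
  [0→1]: (76.45+69.53)/2 × 1 = 72.99
  [1→5]: (69.53+47.55)/2 × 4 = 234.16
  [5→6]: (47.55+43.24)/2 × 1 = 45.395
  Sum = 352.545 µg/mL·hr
IV tail: 43.24/0.095 = 455.158; AUC_iv,0→∞ = 352.545 + 455.158 = 807.703 µg/mL·hr
Trapezoidal AUC_0→11.75 (intramuscular injection):
  [0→6]: (0.00+4.72)/2 × 6 = 14.16
  [6→6.25]: (4.72+4.66)/2 × 0.25 = 1.1725
  [6.25→6.5]: (4.66+4.60)/2 × 0.25 = 1.1575
  [6.5→6.75]: (4.60+4.54)/2 × 0.25 = 1.1425
  [6.75→10.75]: (4.54+3.34)/2 × 4 = 15.76
  [10.75→11.75]: (3.34+3.06)/2 × 1 = 3.2
  Sum = 36.5925 µg/mL·hr
intramuscular injection tail: 3.06/0.095 = 32.211; AUC_ev,0→∞ = 36.5925 + 32.211 = 68.8035 µg/mL·hr
F = (AUC_ev/D_ev)/(AUC_iv/D_iv) = (68.8035/125)/(807.703/50) = 0.550428/16.15406 = 0.0341

F = 0.0341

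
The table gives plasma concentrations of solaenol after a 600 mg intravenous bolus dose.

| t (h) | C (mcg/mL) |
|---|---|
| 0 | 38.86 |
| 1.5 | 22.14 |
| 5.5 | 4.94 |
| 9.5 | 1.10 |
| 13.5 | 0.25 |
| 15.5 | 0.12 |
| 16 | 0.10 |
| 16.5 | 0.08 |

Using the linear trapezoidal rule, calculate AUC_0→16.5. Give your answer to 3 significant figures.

Trapezoidal AUC_0→16.5:
  [0→1.5]: (38.86+22.14)/2 × 1.5 = 45.75
  [1.5→5.5]: (22.14+4.94)/2 × 4 = 54.16
  [5.5→9.5]: (4.94+1.10)/2 × 4 = 12.08
  [9.5→13.5]: (1.10+0.25)/2 × 4 = 2.7
  [13.5→15.5]: (0.25+0.12)/2 × 2 = 0.37
  [15.5→16]: (0.12+0.10)/2 × 0.5 = 0.055
  [16→16.5]: (0.10+0.08)/2 × 0.5 = 0.045
  Sum = 115.16 mcg/mL·h

AUC = 115 mcg/mL·h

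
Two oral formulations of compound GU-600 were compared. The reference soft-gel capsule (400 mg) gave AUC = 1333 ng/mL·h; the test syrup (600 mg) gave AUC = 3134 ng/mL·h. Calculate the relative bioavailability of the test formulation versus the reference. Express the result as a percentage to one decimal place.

F_rel = 156.7%

F_rel = (AUC_test/D_test) / (AUC_ref/D_ref)
      = (3134/600) / (1333/400)
      = 5.22333 / 3.3325 = 1.5674 = 156.74%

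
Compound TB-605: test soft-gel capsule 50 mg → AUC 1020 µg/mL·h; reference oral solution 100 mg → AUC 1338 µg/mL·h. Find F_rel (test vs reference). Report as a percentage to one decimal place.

F_rel = (AUC_test/D_test) / (AUC_ref/D_ref)
      = (1020/50) / (1338/100)
      = 20.4 / 13.38 = 1.5247 = 152.47%

F_rel = 152.5%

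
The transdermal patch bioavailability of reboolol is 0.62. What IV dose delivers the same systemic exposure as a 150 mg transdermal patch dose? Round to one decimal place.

Systemic exposure from an extravascular dose = F × D_ev, so the equivalent IV dose is F × D_ev.
D_iv = F × D_ev = 0.62 × 150 = 93 mg

D_iv = 93.0 mg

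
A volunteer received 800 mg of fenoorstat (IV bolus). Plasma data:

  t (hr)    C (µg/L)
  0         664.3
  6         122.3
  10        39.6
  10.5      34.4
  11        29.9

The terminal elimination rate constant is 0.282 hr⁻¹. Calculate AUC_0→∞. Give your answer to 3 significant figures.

Trapezoidal AUC_0→11:
  [0→6]: (664.3+122.3)/2 × 6 = 2359.8
  [6→10]: (122.3+39.6)/2 × 4 = 323.8
  [10→10.5]: (39.6+34.4)/2 × 0.5 = 18.5
  [10.5→11]: (34.4+29.9)/2 × 0.5 = 16.075
  Sum = 2718.175 µg/L·hr
Extrapolated tail: C_last / k_e = 29.9 / 0.282 = 106.028
AUC_0→∞ = 2718.175 + 106.028 = 2824.203 µg/L·hr

AUC = 2820 µg/L·hr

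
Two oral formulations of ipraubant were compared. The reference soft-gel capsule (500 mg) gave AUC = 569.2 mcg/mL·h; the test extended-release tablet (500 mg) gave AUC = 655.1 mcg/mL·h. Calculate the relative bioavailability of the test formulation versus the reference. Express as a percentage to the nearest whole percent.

F_rel = 115%

F_rel = (AUC_test/D_test) / (AUC_ref/D_ref)
      = (655.1/500) / (569.2/500)
      = 1.3102 / 1.1384 = 1.1509 = 115.09%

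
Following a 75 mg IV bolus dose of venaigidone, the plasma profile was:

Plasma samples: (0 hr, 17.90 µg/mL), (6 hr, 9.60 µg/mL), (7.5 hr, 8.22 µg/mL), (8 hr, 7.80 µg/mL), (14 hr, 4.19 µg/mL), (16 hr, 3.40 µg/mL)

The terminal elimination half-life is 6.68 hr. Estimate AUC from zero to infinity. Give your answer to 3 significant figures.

Trapezoidal AUC_0→16:
  [0→6]: (17.90+9.60)/2 × 6 = 82.5
  [6→7.5]: (9.60+8.22)/2 × 1.5 = 13.365
  [7.5→8]: (8.22+7.80)/2 × 0.5 = 4.005
  [8→14]: (7.80+4.19)/2 × 6 = 35.97
  [14→16]: (4.19+3.40)/2 × 2 = 7.59
  Sum = 143.43 µg/mL·hr
k_e = ln2 / t½ = 0.693147 / 6.68 = 0.1038 hr^-1
Extrapolated tail: C_last / k_e = 3.40 / 0.1038 = 32.755
AUC_0→∞ = 143.43 + 32.755 = 176.185 µg/mL·hr

AUC = 176 µg/mL·hr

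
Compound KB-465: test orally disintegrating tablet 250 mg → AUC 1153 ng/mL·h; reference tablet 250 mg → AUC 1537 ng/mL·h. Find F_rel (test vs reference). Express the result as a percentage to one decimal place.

F_rel = (AUC_test/D_test) / (AUC_ref/D_ref)
      = (1153/250) / (1537/250)
      = 4.612 / 6.148 = 0.7502 = 75.02%

F_rel = 75.0%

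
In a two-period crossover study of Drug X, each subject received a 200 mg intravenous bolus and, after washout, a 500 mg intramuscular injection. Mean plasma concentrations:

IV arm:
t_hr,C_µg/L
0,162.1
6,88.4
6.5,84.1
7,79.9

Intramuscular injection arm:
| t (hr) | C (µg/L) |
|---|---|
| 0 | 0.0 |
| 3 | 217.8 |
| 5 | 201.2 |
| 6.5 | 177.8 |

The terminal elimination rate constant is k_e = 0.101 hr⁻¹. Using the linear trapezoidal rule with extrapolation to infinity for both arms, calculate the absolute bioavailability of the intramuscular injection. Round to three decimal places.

Trapezoidal AUC_0→7 (IV):
  [0→6]: (162.1+88.4)/2 × 6 = 751.5
  [6→6.5]: (88.4+84.1)/2 × 0.5 = 43.125
  [6.5→7]: (84.1+79.9)/2 × 0.5 = 41.0
  Sum = 835.625 µg/L·hr
IV tail: 79.9/0.101 = 791.089; AUC_iv,0→∞ = 835.625 + 791.089 = 1626.714 µg/L·hr
Trapezoidal AUC_0→6.5 (intramuscular injection):
  [0→3]: (0.0+217.8)/2 × 3 = 326.7
  [3→5]: (217.8+201.2)/2 × 2 = 419.0
  [5→6.5]: (201.2+177.8)/2 × 1.5 = 284.25
  Sum = 1029.95 µg/L·hr
intramuscular injection tail: 177.8/0.101 = 1760.396; AUC_ev,0→∞ = 1029.95 + 1760.396 = 2790.346 µg/L·hr
F = (AUC_ev/D_ev)/(AUC_iv/D_iv) = (2790.346/500)/(1626.714/200) = 5.580692/8.13357 = 0.6861

F = 0.686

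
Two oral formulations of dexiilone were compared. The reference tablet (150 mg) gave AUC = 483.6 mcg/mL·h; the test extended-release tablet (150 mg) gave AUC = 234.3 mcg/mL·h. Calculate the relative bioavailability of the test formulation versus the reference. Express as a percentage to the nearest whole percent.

F_rel = 48%

F_rel = (AUC_test/D_test) / (AUC_ref/D_ref)
      = (234.3/150) / (483.6/150)
      = 1.562 / 3.224 = 0.4845 = 48.45%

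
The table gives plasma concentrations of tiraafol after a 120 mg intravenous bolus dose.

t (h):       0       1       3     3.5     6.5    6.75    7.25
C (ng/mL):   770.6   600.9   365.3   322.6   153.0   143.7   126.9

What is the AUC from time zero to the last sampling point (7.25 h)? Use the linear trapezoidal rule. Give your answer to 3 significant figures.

AUC = 2640 ng/mL·h

Trapezoidal AUC_0→7.25:
  [0→1]: (770.6+600.9)/2 × 1 = 685.75
  [1→3]: (600.9+365.3)/2 × 2 = 966.2
  [3→3.5]: (365.3+322.6)/2 × 0.5 = 171.975
  [3.5→6.5]: (322.6+153.0)/2 × 3 = 713.4
  [6.5→6.75]: (153.0+143.7)/2 × 0.25 = 37.0875
  [6.75→7.25]: (143.7+126.9)/2 × 0.5 = 67.65
  Sum = 2642.0625 ng/mL·h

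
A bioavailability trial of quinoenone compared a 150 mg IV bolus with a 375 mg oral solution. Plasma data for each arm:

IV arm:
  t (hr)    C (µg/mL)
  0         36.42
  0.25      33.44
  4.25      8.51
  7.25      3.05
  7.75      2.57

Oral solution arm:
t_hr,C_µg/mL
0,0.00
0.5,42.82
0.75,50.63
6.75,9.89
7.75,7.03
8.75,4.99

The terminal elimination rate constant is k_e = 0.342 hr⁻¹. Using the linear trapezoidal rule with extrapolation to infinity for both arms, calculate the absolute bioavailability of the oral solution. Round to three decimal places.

Trapezoidal AUC_0→7.75 (IV):
  [0→0.25]: (36.42+33.44)/2 × 0.25 = 8.7325
  [0.25→4.25]: (33.44+8.51)/2 × 4 = 83.9
  [4.25→7.25]: (8.51+3.05)/2 × 3 = 17.34
  [7.25→7.75]: (3.05+2.57)/2 × 0.5 = 1.405
  Sum = 111.3775 µg/mL·hr
IV tail: 2.57/0.342 = 7.515; AUC_iv,0→∞ = 111.3775 + 7.515 = 118.8925 µg/mL·hr
Trapezoidal AUC_0→8.75 (oral solution):
  [0→0.5]: (0.00+42.82)/2 × 0.5 = 10.705
  [0.5→0.75]: (42.82+50.63)/2 × 0.25 = 11.68125
  [0.75→6.75]: (50.63+9.89)/2 × 6 = 181.56
  [6.75→7.75]: (9.89+7.03)/2 × 1 = 8.46
  [7.75→8.75]: (7.03+4.99)/2 × 1 = 6.01
  Sum = 218.41625 µg/mL·hr
oral solution tail: 4.99/0.342 = 14.591; AUC_ev,0→∞ = 218.41625 + 14.591 = 233.00725 µg/mL·hr
F = (AUC_ev/D_ev)/(AUC_iv/D_iv) = (233.00725/375)/(118.8925/150) = 0.621353/0.792617 = 0.7839

F = 0.784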